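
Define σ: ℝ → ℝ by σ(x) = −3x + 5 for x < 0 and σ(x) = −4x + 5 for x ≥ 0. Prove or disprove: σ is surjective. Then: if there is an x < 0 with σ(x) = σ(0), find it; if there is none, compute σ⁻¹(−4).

9/4

Both pieces are strictly decreasing (slopes −3 and −4), so each is injective on its own interval.
The left piece maps (−∞, 0) onto (5, ∞); the right piece maps [0, ∞) onto (−∞, 5].
These images together cover ℝ, so σ is surjective.
Because the two images are disjoint, no x < 0 has σ(x) = σ(0), so we compute σ⁻¹(−4): −4 lies in (−∞, 5], so solve −4x + 5 = −4: x = (−4 − 5)/(−4) = 9/4.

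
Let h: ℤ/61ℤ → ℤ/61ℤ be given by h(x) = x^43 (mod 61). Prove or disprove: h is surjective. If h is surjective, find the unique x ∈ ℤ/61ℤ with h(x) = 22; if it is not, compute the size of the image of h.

Since 61 is prime, the nonzero elements of ℤ/61ℤ form a cyclic group of order 60.
As gcd(43, 60) = 1, raising to the 43rd power is a bijection on this group: if u^43 ≡ v^43 then (uv^{−1})^43 = 1, and the only element of order dividing gcd(43, 60) = 1 is 1, so u = v.
With h(0) = 0 this makes h injective on all of ℤ/61ℤ, hence bijective (finite equal-size domain and codomain). In particular h is surjective.
Since h is surjective, we find the preimage of 22. The inverse of x ↦ x^43 on (ℤ/61ℤ)^× is x ↦ x^7, because 43·7 = 301 = 5·60 + 1 ≡ 1 (mod 60) and x^{60} = 1 for x ≠ 0 (Fermat). So h⁻¹(22) = 22^7 mod 61.
Repeated squaring mod 61: 22^1 ≡ 22, 22^2 ≡ 22² = 484 ≡ 57, 22^4 ≡ 57² = 3249 ≡ 16. Since 7 = 4 + 2 + 1, 22^7 ≡ 16·57·22: 16·57 = 912 ≡ 58, then 58·22 = 1276 ≡ 56. So 22^7 ≡ 56 (mod 61).
Hence h⁻¹(22) = 56.

56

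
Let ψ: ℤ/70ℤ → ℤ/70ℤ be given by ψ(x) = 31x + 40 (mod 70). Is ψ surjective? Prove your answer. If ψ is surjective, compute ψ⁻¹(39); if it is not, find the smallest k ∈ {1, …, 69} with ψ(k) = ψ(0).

Since gcd(31, 70) = 1, 31 is invertible modulo 70. Euclid's algorithm: 70 = 2·31 + 8, 31 = 3·8 + 7, 8 = 1·7 + 1; back-substituting gives 1 = 61·31 − 27·70, so 31⁻¹ ≡ 61 (mod 70).
Then y ↦ 61(y − 40) is a two-sided inverse to ψ, so every y ∈ ℤ/70ℤ has a preimage.
Thus ψ is surjective.
Since ψ is surjective, we find ψ⁻¹(39): we need 31x ≡ 39 − 40 ≡ 69 (mod 70). Using 31⁻¹ = 61: x ≡ 61·69 = 4209 = 60·70 + 9, so x = 9.
Check: ψ(9) = 31·9 + 40 = 319 = 4·70 + 39 ≡ 39 (mod 70).

9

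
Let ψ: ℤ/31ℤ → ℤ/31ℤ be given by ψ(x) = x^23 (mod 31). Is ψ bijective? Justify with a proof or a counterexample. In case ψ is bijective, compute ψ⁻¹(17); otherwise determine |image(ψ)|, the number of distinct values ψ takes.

21

Since 31 is prime, the nonzero elements of ℤ/31ℤ form a cyclic group of order 30.
As gcd(23, 30) = 1, raising to the 23rd power is a bijection on this group: if u^23 ≡ v^23 then (uv^{−1})^23 = 1, and the only element of order dividing gcd(23, 30) = 1 is 1, so u = v.
With ψ(0) = 0 this makes ψ injective on all of ℤ/31ℤ, hence bijective (finite equal-size domain and codomain). In particular ψ is bijective.
Since ψ is bijective, we find the preimage of 17. The inverse of x ↦ x^23 on (ℤ/31ℤ)^× is x ↦ x^17, because 23·17 = 391 = 13·30 + 1 ≡ 1 (mod 30) and x^{30} = 1 for x ≠ 0 (Fermat). So ψ⁻¹(17) = 17^17 mod 31.
Repeated squaring mod 31: 17^1 ≡ 17, 17^2 ≡ 17² = 289 ≡ 10, 17^4 ≡ 10² = 100 ≡ 7, 17^8 ≡ 7² = 49 ≡ 18, 17^16 ≡ 18² = 324 ≡ 14. Since 17 = 16 + 1, 17^17 ≡ 14·17: 14·17 = 238 ≡ 21. So 17^17 ≡ 21 (mod 31).
Hence ψ⁻¹(17) = 21.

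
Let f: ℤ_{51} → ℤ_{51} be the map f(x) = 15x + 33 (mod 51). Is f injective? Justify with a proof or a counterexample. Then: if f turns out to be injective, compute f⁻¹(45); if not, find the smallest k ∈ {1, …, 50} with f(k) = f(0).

By definition, f is injective if f(u) = f(v) implies u = v.
We have gcd(15, 51) = 3 > 1. Taking u = 0 and v = 17: f(0) = 33 and f(17) = 15·17 + 33 = 288 ≡ 33 (mod 51).
So f(0) = f(17) while 0 ≠ 17, therefore f is not injective.
Since f is not injective, we find the least positive k with f(k) = f(0): this means 15k ≡ 0 (mod 51), i.e. 51 ∣ 15k. Since gcd(15, 51) = 3, dividing through by 3 this holds exactly when 17 ∣ 5k, and as gcd(5, 17) = 1, exactly when 17 ∣ k.
The smallest positive such k is 17.

17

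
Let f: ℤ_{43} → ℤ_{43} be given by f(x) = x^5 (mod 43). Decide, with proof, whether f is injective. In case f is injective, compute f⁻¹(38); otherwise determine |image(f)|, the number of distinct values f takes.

15

Since 43 is prime, the nonzero elements of ℤ_{43} form a cyclic group of order 42.
As gcd(5, 42) = 1, raising to the 5th power is a bijection on this group: if a^5 ≡ b^5 then (ab^{−1})^5 = 1, and the only element of order dividing gcd(5, 42) = 1 is 1, so a = b.
With f(0) = 0 this makes f injective on all of ℤ_{43}, hence bijective (finite equal-size domain and codomain). In particular f is injective.
Since f is injective, we find the preimage of 38. The inverse of x ↦ x^5 on (ℤ_{43})^× is x ↦ x^17, because 5·17 = 85 = 2·42 + 1 ≡ 1 (mod 42) and x^{42} = 1 for x ≠ 0 (Fermat). So f⁻¹(38) = 38^17 mod 43.
Repeated squaring mod 43: 38^1 ≡ 38, 38^2 ≡ 38² = 1444 ≡ 25, 38^4 ≡ 25² = 625 ≡ 23, 38^8 ≡ 23² = 529 ≡ 13, 38^16 ≡ 13² = 169 ≡ 40. Since 17 = 16 + 1, 38^17 ≡ 40·38: 40·38 = 1520 ≡ 15. So 38^17 ≡ 15 (mod 43).
Hence f⁻¹(38) = 15.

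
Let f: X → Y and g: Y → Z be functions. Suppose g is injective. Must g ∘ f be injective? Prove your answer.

No. Take X = {0, 1}, Y = Z = {0, 1, 2, 3, 4, 5}, f(0) = f(1) = 0, and g = identity (injective).
Then (g ∘ f)(0) = (g ∘ f)(1) = 0 with 0 ≠ 1, so g ∘ f is not injective.

not injective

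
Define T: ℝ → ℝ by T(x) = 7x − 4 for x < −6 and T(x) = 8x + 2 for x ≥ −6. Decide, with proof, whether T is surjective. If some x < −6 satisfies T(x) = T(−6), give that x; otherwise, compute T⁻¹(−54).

Both pieces are strictly increasing (slopes 7 and 8), so each is injective on its own interval.
The left piece maps (−∞, −6) onto (−∞, −46); the right piece maps [−6, ∞) onto [−46, ∞).
These images together cover ℝ, so T is surjective.
Because the two images are disjoint, no x < −6 has T(x) = T(−6), so we compute T⁻¹(−54): −54 lies in (−∞, −46), so solve 7x − 4 = −54: x = (−54 + 4)/7 = −50/7.

-50/7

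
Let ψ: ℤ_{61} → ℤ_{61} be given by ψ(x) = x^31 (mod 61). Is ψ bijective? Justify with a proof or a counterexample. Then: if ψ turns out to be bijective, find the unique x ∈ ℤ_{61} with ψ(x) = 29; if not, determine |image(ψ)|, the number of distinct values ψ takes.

Since 61 is prime, the nonzero elements of ℤ_{61} form a cyclic group of order 60.
As gcd(31, 60) = 1, raising to the 31st power is a bijection on this group: if u^31 ≡ v^31 then (uv^{−1})^31 = 1, and the only element of order dividing gcd(31, 60) = 1 is 1, so u = v.
With ψ(0) = 0 this makes ψ injective on all of ℤ_{61}, hence bijective (finite equal-size domain and codomain). In particular ψ is bijective.
Since ψ is bijective, we find the preimage of 29. The inverse of x ↦ x^31 on (ℤ_{61})^× is x ↦ x^31, because 31·31 = 961 = 16·60 + 1 ≡ 1 (mod 60) and x^{60} = 1 for x ≠ 0 (Fermat). So ψ⁻¹(29) = 29^31 mod 61.
Repeated squaring mod 61: 29^1 ≡ 29, 29^2 ≡ 29² = 841 ≡ 48, 29^4 ≡ 48² = 2304 ≡ 47, 29^8 ≡ 47² = 2209 ≡ 13, 29^16 ≡ 13² = 169 ≡ 47. Since 31 = 16 + 8 + 4 + 2 + 1, 29^31 ≡ 47·13·47·48·29: 47·13 = 611 ≡ 1, then 1·47 = 47, then 47·48 = 2256 ≡ 60, then 60·29 = 1740 ≡ 32. So 29^31 ≡ 32 (mod 61).
Hence ψ⁻¹(29) = 32.

32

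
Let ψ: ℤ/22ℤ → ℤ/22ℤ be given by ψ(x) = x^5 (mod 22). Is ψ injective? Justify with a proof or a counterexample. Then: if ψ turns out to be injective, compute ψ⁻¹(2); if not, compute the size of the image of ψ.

6

ψ(1) = 1^5 = 1.
ψ(3): Repeated squaring mod 22: 3^1 ≡ 3, 3^2 ≡ 3² = 9, 3^4 ≡ 9² = 81 ≡ 15. Since 5 = 4 + 1, 3^5 ≡ 15·3: 15·3 = 45 ≡ 1. So 3^5 ≡ 1 (mod 22).
So ψ(1) = ψ(3) = 1 while 1 ≠ 3, so ψ is not injective.
Since ψ is not injective, we determine |image(ψ)|. Computing x^5 mod 22 for each x (by repeated squaring, reducing mod 22 at every step), the values ψ(0), ψ(1), …, ψ(21) are: 0, 1, 10, 1, 12, 1, 10, 21, 10, 1, 10, 11, 12, 21, 12, 1, 12, 21, 10, 21, 12, 21.
The distinct values are {0, 1, 10, 11, 12, 21}; there are 6 of them.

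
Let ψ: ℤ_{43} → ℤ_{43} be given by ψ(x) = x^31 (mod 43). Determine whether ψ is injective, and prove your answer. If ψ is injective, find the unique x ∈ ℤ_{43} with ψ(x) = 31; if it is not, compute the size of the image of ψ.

Since 43 is prime, the nonzero elements of ℤ_{43} form a cyclic group of order 42.
As gcd(31, 42) = 1, raising to the 31st power is a bijection on this group: if u^31 ≡ v^31 then (uv^{−1})^31 = 1, and the only element of order dividing gcd(31, 42) = 1 is 1, so u = v.
With ψ(0) = 0 this makes ψ injective on all of ℤ_{43}, hence bijective (finite equal-size domain and codomain). In particular ψ is injective.
Since ψ is injective, we find the preimage of 31. The inverse of x ↦ x^31 on (ℤ_{43})^× is x ↦ x^19, because 31·19 = 589 = 14·42 + 1 ≡ 1 (mod 42) and x^{42} = 1 for x ≠ 0 (Fermat). So ψ⁻¹(31) = 31^19 mod 43.
Repeated squaring mod 43: 31^1 ≡ 31, 31^2 ≡ 31² = 961 ≡ 15, 31^4 ≡ 15² = 225 ≡ 10, 31^8 ≡ 10² = 100 ≡ 14, 31^16 ≡ 14² = 196 ≡ 24. Since 19 = 16 + 2 + 1, 31^19 ≡ 24·15·31: 24·15 = 360 ≡ 16, then 16·31 = 496 ≡ 23. So 31^19 ≡ 23 (mod 43).
Hence ψ⁻¹(31) = 23.

23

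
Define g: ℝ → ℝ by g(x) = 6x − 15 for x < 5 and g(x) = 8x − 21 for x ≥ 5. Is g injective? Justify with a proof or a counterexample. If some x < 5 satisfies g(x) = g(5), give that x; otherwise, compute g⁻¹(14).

Both pieces are strictly increasing (slopes 6 and 8), so each is injective on its own interval.
The left piece maps (−∞, 5) onto (−∞, 15); the right piece maps [5, ∞) onto [19, ∞).
These images are disjoint, so no value is attained by both pieces. Therefore g is injective.
Because the two images are disjoint, no x < 5 has g(x) = g(5), so we compute g⁻¹(14): 14 lies in (−∞, 15), so solve 6x − 15 = 14: x = (14 + 15)/6 = 29/6.

29/6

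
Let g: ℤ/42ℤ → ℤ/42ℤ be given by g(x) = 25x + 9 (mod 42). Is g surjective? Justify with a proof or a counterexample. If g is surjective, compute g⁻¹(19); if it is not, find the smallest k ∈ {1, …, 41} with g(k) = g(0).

34

Since gcd(25, 42) = 1, 25 is invertible modulo 42. Euclid's algorithm: 42 = 1·25 + 17, 25 = 1·17 + 8, 17 = 2·8 + 1; back-substituting gives 1 = 37·25 − 22·42, so 25⁻¹ ≡ 37 (mod 42).
For any y ∈ ℤ/42ℤ, x = 37(y − 9) mod 42 satisfies g(x) = 25·37(y − 9) + 9 ≡ y (since 25·37 ≡ 1 mod 42). So every y has a preimage.
Hence g is surjective.
Since g is surjective, we find g⁻¹(19): we need 25x ≡ 19 − 9 ≡ 10 (mod 42). Using 25⁻¹ = 37: x ≡ 37·10 = 370 = 8·42 + 34, so x = 34.
Check: g(34) = 25·34 + 9 = 859 = 20·42 + 19 ≡ 19 (mod 42).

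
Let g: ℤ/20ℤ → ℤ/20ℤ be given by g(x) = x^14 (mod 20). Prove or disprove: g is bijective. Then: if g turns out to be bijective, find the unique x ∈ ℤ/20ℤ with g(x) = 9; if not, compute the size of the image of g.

6

g(4): Repeated squaring mod 20: 4^1 ≡ 4, 4^2 ≡ 4² = 16, 4^4 ≡ 16² = 256 ≡ 16, 4^8 ≡ 16² = 256 ≡ 16. Since 14 = 8 + 4 + 2, 4^14 ≡ 16·16·16: 16·16 = 256 ≡ 16, then 16·16 = 256 ≡ 16. So 4^14 ≡ 16 (mod 20).
g(6): Repeated squaring mod 20: 6^1 ≡ 6, 6^2 ≡ 6² = 36 ≡ 16, 6^4 ≡ 16² = 256 ≡ 16, 6^8 ≡ 16² = 256 ≡ 16. Since 14 = 8 + 4 + 2, 6^14 ≡ 16·16·16: 16·16 = 256 ≡ 16, then 16·16 = 256 ≡ 16. So 6^14 ≡ 16 (mod 20).
So g(4) = g(6) = 16 while 4 ≠ 6, so g is not injective, hence not bijective.
Since g is not bijective, we determine |image(g)|. Computing x^14 mod 20 for each x (by repeated squaring, reducing mod 20 at every step), the values g(0), g(1), …, g(19) are: 0, 1, 4, 9, 16, 5, 16, 9, 4, 1, 0, 1, 4, 9, 16, 5, 16, 9, 4, 1.
The distinct values are {0, 1, 4, 5, 9, 16}; there are 6 of them.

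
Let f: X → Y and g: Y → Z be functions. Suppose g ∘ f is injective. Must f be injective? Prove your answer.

Suppose f(u) = f(v). Applying g: (g ∘ f)(u) = (g ∘ f)(v). Since g ∘ f is injective, u = v. So f is injective.

injective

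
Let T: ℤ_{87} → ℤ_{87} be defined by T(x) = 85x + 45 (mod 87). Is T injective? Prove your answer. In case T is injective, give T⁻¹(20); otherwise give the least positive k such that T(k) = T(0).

56

By definition, T is injective if T(a) = T(b) implies a = b.
If T(a) = T(b), then 85a ≡ 85b (mod 87). Because gcd(85, 87) = 1, we may cancel 85 to get a ≡ b (mod 87).
So T is injective.
We now compute 85⁻¹ mod 87 explicitly. Euclid's algorithm: 87 = 1·85 + 2, 85 = 42·2 + 1; back-substituting gives 1 = 43·85 − 42·87, so 85⁻¹ ≡ 43 (mod 87).
Since T is injective, we compute T⁻¹(20): solve 85x + 45 ≡ 20 (mod 87), i.e. 85x ≡ 62 (mod 87).
Multiplying by 85⁻¹ = 43 gives x ≡ 43·62 = 2666 = 30·87 + 56 ≡ 56 (mod 87).
Check: T(56) = 85·56 + 45 = 4805 = 55·87 + 20 ≡ 20 (mod 87).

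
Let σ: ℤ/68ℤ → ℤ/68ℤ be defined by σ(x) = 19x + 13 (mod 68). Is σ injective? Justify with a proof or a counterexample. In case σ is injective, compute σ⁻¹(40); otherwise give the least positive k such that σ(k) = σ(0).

5

Recall: σ is injective when σ(s) = σ(t) forces s = t.
If σ(s) = σ(t), then 19s ≡ 19t (mod 68). Because gcd(19, 68) = 1, we may cancel 19 to get s ≡ t (mod 68).
Hence σ is injective.
We now compute 19⁻¹ mod 68 explicitly. Euclid's algorithm: 68 = 3·19 + 11, 19 = 1·11 + 8, 11 = 1·8 + 3, 8 = 2·3 + 2, 3 = 1·2 + 1; back-substituting gives 1 = 43·19 − 12·68, so 19⁻¹ ≡ 43 (mod 68).
Since σ is injective, we compute σ⁻¹(40): solve 19x + 13 ≡ 40 (mod 68), i.e. 19x ≡ 27 (mod 68).
Multiplying by 19⁻¹ = 43 gives x ≡ 43·27 = 1161 = 17·68 + 5 ≡ 5 (mod 68).
Check: σ(5) = 19·5 + 13 = 108 = 1·68 + 40 ≡ 40 (mod 68).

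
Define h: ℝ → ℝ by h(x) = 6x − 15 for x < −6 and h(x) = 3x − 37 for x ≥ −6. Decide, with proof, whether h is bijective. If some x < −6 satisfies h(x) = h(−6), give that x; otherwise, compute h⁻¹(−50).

Both pieces are strictly increasing (slopes 6 and 3), so each is injective on its own interval.
The left piece maps (−∞, −6) onto (−∞, −51); the right piece maps [−6, ∞) onto [−55, ∞).
These images overlap. In particular h(−6) = −55 (right piece), and solving 6x − 15 = −55 on the left piece gives x = −20/3 < −6.
So h(−20/3) = h(−6) with −20/3 ≠ −6, and h is not injective, hence not bijective. This x = −20/3 is the requested value below −6.

-20/3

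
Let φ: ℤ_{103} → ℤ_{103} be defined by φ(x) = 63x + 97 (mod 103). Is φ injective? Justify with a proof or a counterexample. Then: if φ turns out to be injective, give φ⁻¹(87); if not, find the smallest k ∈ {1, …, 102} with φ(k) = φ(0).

26

If φ(x_1) = φ(x_2), then 63x_1 ≡ 63x_2 (mod 103). Because gcd(63, 103) = 1, we may cancel 63 to get x_1 ≡ x_2 (mod 103).
Thus φ is injective.
We now compute 63⁻¹ mod 103 explicitly. Euclid's algorithm: 103 = 1·63 + 40, 63 = 1·40 + 23, 40 = 1·23 + 17, 23 = 1·17 + 6, 17 = 2·6 + 5, 6 = 1·5 + 1; back-substituting gives 1 = 18·63 − 11·103, so 63⁻¹ ≡ 18 (mod 103).
Since φ is injective, we find φ⁻¹(87): we need 63x ≡ 87 − 97 ≡ 93 (mod 103). Using 63⁻¹ = 18: x ≡ 18·93 = 1674 = 16·103 + 26, so x = 26.
Check: φ(26) = 63·26 + 97 = 1735 = 16·103 + 87 ≡ 87 (mod 103).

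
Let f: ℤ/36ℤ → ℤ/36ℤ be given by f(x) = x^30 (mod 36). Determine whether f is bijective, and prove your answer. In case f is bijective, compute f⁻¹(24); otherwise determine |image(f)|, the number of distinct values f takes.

4

f(2): Repeated squaring mod 36: 2^1 ≡ 2, 2^2 ≡ 2² = 4, 2^4 ≡ 4² = 16, 2^8 ≡ 16² = 256 ≡ 4, 2^16 ≡ 4² = 16. Since 30 = 16 + 8 + 4 + 2, 2^30 ≡ 16·4·16·4: 16·4 = 64 ≡ 28, then 28·16 = 448 ≡ 16, then 16·4 = 64 ≡ 28. So 2^30 ≡ 28 (mod 36).
f(4): Repeated squaring mod 36: 4^1 ≡ 4, 4^2 ≡ 4² = 16, 4^4 ≡ 16² = 256 ≡ 4, 4^8 ≡ 4² = 16, 4^16 ≡ 16² = 256 ≡ 4. Since 30 = 16 + 8 + 4 + 2, 4^30 ≡ 4·16·4·16: 4·16 = 64 ≡ 28, then 28·4 = 112 ≡ 4, then 4·16 = 64 ≡ 28. So 4^30 ≡ 28 (mod 36).
So f(2) = f(4) = 28 while 2 ≠ 4, therefore f is not injective, hence not bijective.
Since f is not bijective, we determine |image(f)|. Computing x^30 mod 36 for each x (by repeated squaring, reducing mod 36 at every step), the values f(0), f(1), …, f(35) are: 0, 1, 28, 9, 28, 1, 0, 1, 28, 9, 28, 1, 0, 1, 28, 9, 28, 1, 0, 1, 28, 9, 28, 1, 0, 1, 28, 9, 28, 1, 0, 1, 28, 9, 28, 1.
The distinct values are {0, 1, 9, 28}; there are 4 of them.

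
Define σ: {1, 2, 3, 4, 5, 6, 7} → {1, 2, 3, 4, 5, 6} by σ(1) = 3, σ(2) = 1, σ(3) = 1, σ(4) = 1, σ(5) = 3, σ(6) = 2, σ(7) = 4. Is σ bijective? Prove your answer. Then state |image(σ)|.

σ(2) = 1 = σ(3) with 2 ≠ 3, so σ is not injective, hence not bijective.
The image of σ is {1, 2, 3, 4}, which has 4 elements.

4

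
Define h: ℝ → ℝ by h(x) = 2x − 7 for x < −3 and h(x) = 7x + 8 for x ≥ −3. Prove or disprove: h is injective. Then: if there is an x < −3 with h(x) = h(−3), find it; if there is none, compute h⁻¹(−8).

-16/7

Both pieces are strictly increasing (slopes 2 and 7), so each is injective on its own interval.
The left piece maps (−∞, −3) onto (−∞, −13); the right piece maps [−3, ∞) onto [−13, ∞).
These images are disjoint, so no value is attained by both pieces. Thus h is injective.
Because the two images are disjoint, no x < −3 has h(x) = h(−3), so we compute h⁻¹(−8): −8 lies in [−13, ∞), so solve 7x + 8 = −8: x = (−8 − 8)/7 = −16/7.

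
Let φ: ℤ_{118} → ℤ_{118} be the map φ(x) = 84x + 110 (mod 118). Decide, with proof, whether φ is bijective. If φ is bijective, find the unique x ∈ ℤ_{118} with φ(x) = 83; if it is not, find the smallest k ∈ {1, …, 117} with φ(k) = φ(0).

Recall that φ is injective when φ(s) = φ(t) forces s = t.
We have gcd(84, 118) = 2 > 1. Taking s = 0 and t = 59: φ(0) = 110 and φ(59) = 84·59 + 110 = 5066 ≡ 110 (mod 118).
So φ(0) = φ(59) while 0 ≠ 59, so φ is not injective, hence not bijective.
Since φ is not bijective, we find the least positive k with φ(k) = φ(0): this means 84k ≡ 0 (mod 118), i.e. 118 ∣ 84k. Since gcd(84, 118) = 2, dividing through by 2 this holds exactly when 59 ∣ 42k, and as gcd(42, 59) = 1, exactly when 59 ∣ k.
The smallest positive such k is 59.

59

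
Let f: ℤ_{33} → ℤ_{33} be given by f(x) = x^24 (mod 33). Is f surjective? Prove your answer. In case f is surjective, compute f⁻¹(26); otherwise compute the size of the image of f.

f(4): Repeated squaring mod 33: 4^1 ≡ 4, 4^2 ≡ 4² = 16, 4^4 ≡ 16² = 256 ≡ 25, 4^8 ≡ 25² = 625 ≡ 31, 4^16 ≡ 31² = 961 ≡ 4. Since 24 = 16 + 8, 4^24 ≡ 4·31: 4·31 = 124 ≡ 25. So 4^24 ≡ 25 (mod 33).
f(7): Repeated squaring mod 33: 7^1 ≡ 7, 7^2 ≡ 7² = 49 ≡ 16, 7^4 ≡ 16² = 256 ≡ 25, 7^8 ≡ 25² = 625 ≡ 31, 7^16 ≡ 31² = 961 ≡ 4. Since 24 = 16 + 8, 7^24 ≡ 4·31: 4·31 = 124 ≡ 25. So 7^24 ≡ 25 (mod 33).
So f(4) = f(7) = 25 while 4 ≠ 7, so f is not injective.
A non-injective map from the 33-element set ℤ_{33} to itself takes at most 32 distinct values, so it cannot be surjective. Thus f is not surjective.
Since f is not surjective, we determine |image(f)|. Computing x^24 mod 33 for each x (by repeated squaring, reducing mod 33 at every step), the values f(0), f(1), …, f(32) are: 0, 1, 16, 15, 25, 31, 9, 25, 4, 27, 1, 22, 12, 16, 4, 3, 31, 31, 3, 4, 16, 12, 22, 1, 27, 4, 25, 9, 31, 25, 15, 16, 1.
The distinct values are {0, 1, 3, 4, 9, 12, 15, 16, 22, 25, 27, 31}; there are 12 of them.

12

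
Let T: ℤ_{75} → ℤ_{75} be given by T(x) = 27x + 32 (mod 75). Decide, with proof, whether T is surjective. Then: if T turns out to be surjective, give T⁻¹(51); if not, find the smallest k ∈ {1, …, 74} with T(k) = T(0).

Since gcd(27, 75) = 3, we have 27x ≡ 0 (mod 3) for all x, so T(x) ≡ 2 (mod 3).
But 0 ≢ 2 (mod 3), so 0 ∈ ℤ_{75} has no preimage. Therefore T is not surjective.
Since T is not surjective, we find the least positive k with T(k) = T(0): this means 27k ≡ 0 (mod 75), i.e. 75 ∣ 27k. Since gcd(27, 75) = 3, dividing through by 3 this holds exactly when 25 ∣ 9k, and as gcd(9, 25) = 1, exactly when 25 ∣ k.
The smallest positive such k is 25.

25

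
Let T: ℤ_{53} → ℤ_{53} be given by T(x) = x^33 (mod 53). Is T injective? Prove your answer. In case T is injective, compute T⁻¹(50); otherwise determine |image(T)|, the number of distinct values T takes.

Since 53 is prime, the nonzero elements of ℤ_{53} form a cyclic group of order 52.
As gcd(33, 52) = 1, raising to the 33rd power is a bijection on this group: if s^33 ≡ t^33 then (st^{−1})^33 = 1, and the only element of order dividing gcd(33, 52) = 1 is 1, so s = t.
With T(0) = 0 this makes T injective on all of ℤ_{53}, hence bijective (finite equal-size domain and codomain). In particular T is injective.
Since T is injective, we find the preimage of 50. The inverse of x ↦ x^33 on (ℤ_{53})^× is x ↦ x^41, because 33·41 = 1353 = 26·52 + 1 ≡ 1 (mod 52) and x^{52} = 1 for x ≠ 0 (Fermat). So T⁻¹(50) = 50^41 mod 53.
Repeated squaring mod 53: 50^1 ≡ 50, 50^2 ≡ 50² = 2500 ≡ 9, 50^4 ≡ 9² = 81 ≡ 28, 50^8 ≡ 28² = 784 ≡ 42, 50^16 ≡ 42² = 1764 ≡ 15, 50^32 ≡ 15² = 225 ≡ 13. Since 41 = 32 + 8 + 1, 50^41 ≡ 13·42·50: 13·42 = 546 ≡ 16, then 16·50 = 800 ≡ 5. So 50^41 ≡ 5 (mod 53).
Hence T⁻¹(50) = 5.

5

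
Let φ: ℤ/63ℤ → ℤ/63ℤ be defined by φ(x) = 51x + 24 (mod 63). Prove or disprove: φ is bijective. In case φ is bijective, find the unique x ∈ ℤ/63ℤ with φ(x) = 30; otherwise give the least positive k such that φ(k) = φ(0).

21

By definition, φ is injective if φ(a) = φ(b) implies a = b.
We have gcd(51, 63) = 3 > 1. Taking a = 0 and b = 21: φ(0) = 24 and φ(21) = 51·21 + 24 = 1095 ≡ 24 (mod 63).
So φ(0) = φ(21) while 0 ≠ 21, therefore φ is not injective, hence not bijective.
Since φ is not bijective, we find the least positive k with φ(k) = φ(0): this means 51k ≡ 0 (mod 63), i.e. 63 ∣ 51k. Since gcd(51, 63) = 3, dividing through by 3 this holds exactly when 21 ∣ 17k, and as gcd(17, 21) = 1, exactly when 21 ∣ k.
The smallest positive such k is 21.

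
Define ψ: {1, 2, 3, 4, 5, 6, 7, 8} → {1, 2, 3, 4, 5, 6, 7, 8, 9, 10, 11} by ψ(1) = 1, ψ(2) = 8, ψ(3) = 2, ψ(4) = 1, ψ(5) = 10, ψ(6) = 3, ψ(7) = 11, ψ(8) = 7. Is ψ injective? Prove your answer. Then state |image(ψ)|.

ψ(1) = 1 = ψ(4) with 1 ≠ 4, so ψ is not injective.
The image of ψ is {1, 2, 3, 7, 8, 10, 11}, which has 7 elements.

7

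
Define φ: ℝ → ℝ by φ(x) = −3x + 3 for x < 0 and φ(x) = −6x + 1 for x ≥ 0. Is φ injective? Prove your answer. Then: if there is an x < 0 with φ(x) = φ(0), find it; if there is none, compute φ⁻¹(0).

Both pieces are strictly decreasing (slopes −3 and −6), so each is injective on its own interval.
The left piece maps (−∞, 0) onto (3, ∞); the right piece maps [0, ∞) onto (−∞, 1].
These images are disjoint, so no value is attained by both pieces. Thus φ is injective.
Because the two images are disjoint, no x < 0 has φ(x) = φ(0), so we compute φ⁻¹(0): 0 lies in (−∞, 1], so solve −6x + 1 = 0: x = (0 − 1)/(−6) = 1/6.

1/6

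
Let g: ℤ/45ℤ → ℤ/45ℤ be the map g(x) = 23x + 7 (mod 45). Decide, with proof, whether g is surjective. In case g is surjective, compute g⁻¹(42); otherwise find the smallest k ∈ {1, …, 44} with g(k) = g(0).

25

Since gcd(23, 45) = 1, 23 is invertible modulo 45. Euclid's algorithm: 45 = 1·23 + 22, 23 = 1·22 + 1; back-substituting gives 1 = 2·23 − 1·45, so 23⁻¹ ≡ 2 (mod 45).
Then y ↦ 2(y − 7) is a two-sided inverse to g, so every y ∈ ℤ/45ℤ has a preimage.
Therefore g is surjective.
Since g is surjective, we compute g⁻¹(42): solve 23x + 7 ≡ 42 (mod 45), i.e. 23x ≡ 35 (mod 45).
Multiplying by 23⁻¹ = 2 gives x ≡ 2·35 = 70 = 1·45 + 25 ≡ 25 (mod 45).
Check: g(25) = 23·25 + 7 = 582 = 12·45 + 42 ≡ 42 (mod 45).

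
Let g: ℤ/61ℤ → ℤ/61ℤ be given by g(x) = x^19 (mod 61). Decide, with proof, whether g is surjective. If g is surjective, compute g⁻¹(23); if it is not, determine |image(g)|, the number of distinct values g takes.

8

Since 61 is prime, the nonzero elements of ℤ/61ℤ form a cyclic group of order 60.
As gcd(19, 60) = 1, raising to the 19th power is a bijection on this group: if u^19 ≡ v^19 then (uv^{−1})^19 = 1, and the only element of order dividing gcd(19, 60) = 1 is 1, so u = v.
With g(0) = 0 this makes g injective on all of ℤ/61ℤ, hence bijective (finite equal-size domain and codomain). In particular g is surjective.
Since g is surjective, we find the preimage of 23. The inverse of x ↦ x^19 on (ℤ/61ℤ)^× is x ↦ x^19, because 19·19 = 361 = 6·60 + 1 ≡ 1 (mod 60) and x^{60} = 1 for x ≠ 0 (Fermat). So g⁻¹(23) = 23^19 mod 61.
Repeated squaring mod 61: 23^1 ≡ 23, 23^2 ≡ 23² = 529 ≡ 41, 23^4 ≡ 41² = 1681 ≡ 34, 23^8 ≡ 34² = 1156 ≡ 58, 23^16 ≡ 58² = 3364 ≡ 9. Since 19 = 16 + 2 + 1, 23^19 ≡ 9·41·23: 9·41 = 369 ≡ 3, then 3·23 = 69 ≡ 8. So 23^19 ≡ 8 (mod 61).
Hence g⁻¹(23) = 8.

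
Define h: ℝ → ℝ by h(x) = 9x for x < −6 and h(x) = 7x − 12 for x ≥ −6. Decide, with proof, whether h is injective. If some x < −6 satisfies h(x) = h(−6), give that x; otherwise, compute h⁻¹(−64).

-64/9

Both pieces are strictly increasing (slopes 9 and 7), so each is injective on its own interval.
The left piece maps (−∞, −6) onto (−∞, −54); the right piece maps [−6, ∞) onto [−54, ∞).
These images are disjoint, so no value is attained by both pieces. Therefore h is injective.
Because the two images are disjoint, no x < −6 has h(x) = h(−6), so we compute h⁻¹(−64): −64 lies in (−∞, −54), so solve 9x = −64: x = (−64 − 0)/9 = −64/9.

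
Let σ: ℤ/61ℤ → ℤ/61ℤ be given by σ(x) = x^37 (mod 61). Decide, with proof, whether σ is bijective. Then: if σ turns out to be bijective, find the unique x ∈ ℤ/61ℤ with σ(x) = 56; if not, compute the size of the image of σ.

22

Since 61 is prime, the nonzero elements of ℤ/61ℤ form a cyclic group of order 60.
As gcd(37, 60) = 1, raising to the 37th power is a bijection on this group: if x_1^37 ≡ x_2^37 then (x_1x_2^{−1})^37 = 1, and the only element of order dividing gcd(37, 60) = 1 is 1, so x_1 = x_2.
With σ(0) = 0 this makes σ injective on all of ℤ/61ℤ, hence bijective (finite equal-size domain and codomain). In particular σ is bijective.
Since σ is bijective, we find the preimage of 56. The inverse of x ↦ x^37 on (ℤ/61ℤ)^× is x ↦ x^13, because 37·13 = 481 = 8·60 + 1 ≡ 1 (mod 60) and x^{60} = 1 for x ≠ 0 (Fermat). So σ⁻¹(56) = 56^13 mod 61.
Repeated squaring mod 61: 56^1 ≡ 56, 56^2 ≡ 56² = 3136 ≡ 25, 56^4 ≡ 25² = 625 ≡ 15, 56^8 ≡ 15² = 225 ≡ 42. Since 13 = 8 + 4 + 1, 56^13 ≡ 42·15·56: 42·15 = 630 ≡ 20, then 20·56 = 1120 ≡ 22. So 56^13 ≡ 22 (mod 61).
Hence σ⁻¹(56) = 22.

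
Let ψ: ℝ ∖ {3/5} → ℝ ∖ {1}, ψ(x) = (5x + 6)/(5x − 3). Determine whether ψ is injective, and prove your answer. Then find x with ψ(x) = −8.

2/5

Suppose ψ(x_1) = ψ(x_2). Cross-multiplying: (5x_1 + 6)(5x_2 − 3) = (5x_2 + 6)(5x_1 − 3).
Expanding both sides and cancelling the symmetric terms leaves −45·(x_1 − x_2) = 0. Since −45 ≠ 0, x_1 = x_2. So ψ is injective.
Solving ψ(x) = −8: cross-multiplying gives 5x + 6 = −8(5x − 3), which rearranges to 45x = 18, so x = 2/5.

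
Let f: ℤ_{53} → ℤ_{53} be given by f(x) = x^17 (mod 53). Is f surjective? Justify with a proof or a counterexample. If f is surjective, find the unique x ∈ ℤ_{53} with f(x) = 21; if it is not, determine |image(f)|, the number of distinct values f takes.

Since 53 is prime, the nonzero elements of ℤ_{53} form a cyclic group of order 52.
As gcd(17, 52) = 1, raising to the 17th power is a bijection on this group: if a^17 ≡ b^17 then (ab^{−1})^17 = 1, and the only element of order dividing gcd(17, 52) = 1 is 1, so a = b.
With f(0) = 0 this makes f injective on all of ℤ_{53}, hence bijective (finite equal-size domain and codomain). In particular f is surjective.
Since f is surjective, we find the preimage of 21. The inverse of x ↦ x^17 on (ℤ_{53})^× is x ↦ x^49, because 17·49 = 833 = 16·52 + 1 ≡ 1 (mod 52) and x^{52} = 1 for x ≠ 0 (Fermat). So f⁻¹(21) = 21^49 mod 53.
Repeated squaring mod 53: 21^1 ≡ 21, 21^2 ≡ 21² = 441 ≡ 17, 21^4 ≡ 17² = 289 ≡ 24, 21^8 ≡ 24² = 576 ≡ 46, 21^16 ≡ 46² = 2116 ≡ 49, 21^32 ≡ 49² = 2401 ≡ 16. Since 49 = 32 + 16 + 1, 21^49 ≡ 16·49·21: 16·49 = 784 ≡ 42, then 42·21 = 882 ≡ 34. So 21^49 ≡ 34 (mod 53).
Hence f⁻¹(21) = 34.

34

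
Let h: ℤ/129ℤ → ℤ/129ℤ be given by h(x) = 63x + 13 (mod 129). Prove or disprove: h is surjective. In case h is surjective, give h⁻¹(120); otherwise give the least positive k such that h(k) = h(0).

Since gcd(63, 129) = 3, we have 63x ≡ 0 (mod 3) for all x, so h(x) ≡ 1 (mod 3).
But 0 ≢ 1 (mod 3), so 0 ∈ ℤ/129ℤ has no preimage. Therefore h is not surjective.
Since h is not surjective, we find the least positive k with h(k) = h(0): this means 63k ≡ 0 (mod 129), i.e. 129 ∣ 63k. Since gcd(63, 129) = 3, dividing through by 3 this holds exactly when 43 ∣ 21k, and as gcd(21, 43) = 1, exactly when 43 ∣ k.
The smallest positive such k is 43.

43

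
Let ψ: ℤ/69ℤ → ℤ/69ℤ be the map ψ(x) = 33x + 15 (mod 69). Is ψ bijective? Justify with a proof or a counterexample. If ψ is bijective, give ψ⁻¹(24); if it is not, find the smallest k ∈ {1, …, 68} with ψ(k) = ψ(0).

23

We have gcd(33, 69) = 3 > 1. Taking a = 0 and b = 23: ψ(0) = 15 and ψ(23) = 33·23 + 15 = 774 ≡ 15 (mod 69).
So ψ(0) = ψ(23) while 0 ≠ 23, hence ψ is not injective, hence not bijective.
Since ψ is not bijective, we find the least positive k with ψ(k) = ψ(0): this means 33k ≡ 0 (mod 69), i.e. 69 ∣ 33k. Since gcd(33, 69) = 3, dividing through by 3 this holds exactly when 23 ∣ 11k, and as gcd(11, 23) = 1, exactly when 23 ∣ k.
The smallest positive such k is 23.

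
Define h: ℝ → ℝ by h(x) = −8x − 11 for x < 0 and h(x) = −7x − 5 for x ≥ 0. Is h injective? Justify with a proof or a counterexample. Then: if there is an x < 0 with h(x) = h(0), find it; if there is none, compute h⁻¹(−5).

-3/4

Both pieces are strictly decreasing (slopes −8 and −7), so each is injective on its own interval.
The left piece maps (−∞, 0) onto (−11, ∞); the right piece maps [0, ∞) onto (−∞, −5].
These images overlap. In particular h(0) = −5 (right piece), and solving −8x − 11 = −5 on the left piece gives x = −3/4 < 0.
So h(−3/4) = h(0) with −3/4 ≠ 0, and h is not injective. This x = −3/4 is the requested value below 0.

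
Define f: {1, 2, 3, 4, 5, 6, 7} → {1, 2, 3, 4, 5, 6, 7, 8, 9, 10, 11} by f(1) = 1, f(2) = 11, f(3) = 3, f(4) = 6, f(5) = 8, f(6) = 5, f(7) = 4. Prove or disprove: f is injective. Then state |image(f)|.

The values f(1), …, f(7) are 1, 11, 3, 6, 8, 5, 4 — all distinct.
So f(x_1) = f(x_2) only when x_1 = x_2, and f is injective.
The image of f is {1, 3, 4, 5, 6, 8, 11}, which has 7 elements.

7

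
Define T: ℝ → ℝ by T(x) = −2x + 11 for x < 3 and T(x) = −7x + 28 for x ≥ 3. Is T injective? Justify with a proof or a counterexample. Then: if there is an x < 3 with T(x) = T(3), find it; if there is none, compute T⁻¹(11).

Both pieces are strictly decreasing (slopes −2 and −7), so each is injective on its own interval.
The left piece maps (−∞, 3) onto (5, ∞); the right piece maps [3, ∞) onto (−∞, 7].
These images overlap. In particular T(3) = 7 (right piece), and solving −2x + 11 = 7 on the left piece gives x = 2 < 3.
So T(2) = T(3) with 2 ≠ 3, and T is not injective. This x = 2 is the requested value below 3.

2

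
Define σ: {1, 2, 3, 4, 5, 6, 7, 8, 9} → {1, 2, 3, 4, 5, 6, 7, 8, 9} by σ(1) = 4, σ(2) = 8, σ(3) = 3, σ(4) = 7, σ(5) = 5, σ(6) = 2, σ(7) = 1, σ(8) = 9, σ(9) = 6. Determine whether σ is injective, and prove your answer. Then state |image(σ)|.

9

The values σ(1), …, σ(9) are 4, 8, 3, 7, 5, 2, 1, 9, 6 — all distinct.
So σ(u) = σ(v) only when u = v, and σ is injective.
The image of σ is {1, 2, 3, 4, 5, 6, 7, 8, 9}, which has 9 elements.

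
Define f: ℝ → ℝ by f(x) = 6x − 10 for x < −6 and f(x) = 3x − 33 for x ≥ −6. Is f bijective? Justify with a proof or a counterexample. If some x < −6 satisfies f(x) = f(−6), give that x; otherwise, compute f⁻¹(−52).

-41/6

Both pieces are strictly increasing (slopes 6 and 3), so each is injective on its own interval.
The left piece maps (−∞, −6) onto (−∞, −46); the right piece maps [−6, ∞) onto [−51, ∞).
These images overlap. In particular f(−6) = −51 (right piece), and solving 6x − 10 = −51 on the left piece gives x = −41/6 < −6.
So f(−41/6) = f(−6) with −41/6 ≠ −6, and f is not injective, hence not bijective. This x = −41/6 is the requested value below −6.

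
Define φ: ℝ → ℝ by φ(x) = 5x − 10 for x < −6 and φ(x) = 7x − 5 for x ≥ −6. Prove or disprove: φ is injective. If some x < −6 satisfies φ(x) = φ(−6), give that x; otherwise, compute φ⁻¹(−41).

-37/5

Both pieces are strictly increasing (slopes 5 and 7), so each is injective on its own interval.
The left piece maps (−∞, −6) onto (−∞, −40); the right piece maps [−6, ∞) onto [−47, ∞).
These images overlap. In particular φ(−6) = −47 (right piece), and solving 5x − 10 = −47 on the left piece gives x = −37/5 < −6.
So φ(−37/5) = φ(−6) with −37/5 ≠ −6, and φ is not injective. This x = −37/5 is the requested value below −6.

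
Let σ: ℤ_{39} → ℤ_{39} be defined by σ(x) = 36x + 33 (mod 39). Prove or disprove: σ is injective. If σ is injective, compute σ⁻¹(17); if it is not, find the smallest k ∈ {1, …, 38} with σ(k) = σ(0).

13

We have gcd(36, 39) = 3 > 1. Taking x_1 = 0 and x_2 = 13: σ(0) = 33 and σ(13) = 36·13 + 33 = 501 ≡ 33 (mod 39).
So σ(0) = σ(13) while 0 ≠ 13, hence σ is not injective.
Since σ is not injective, we find the least positive k with σ(k) = σ(0): this means 36k ≡ 0 (mod 39), i.e. 39 ∣ 36k. Since gcd(36, 39) = 3, dividing through by 3 this holds exactly when 13 ∣ 12k, and as gcd(12, 13) = 1, exactly when 13 ∣ k.
The smallest positive such k is 13.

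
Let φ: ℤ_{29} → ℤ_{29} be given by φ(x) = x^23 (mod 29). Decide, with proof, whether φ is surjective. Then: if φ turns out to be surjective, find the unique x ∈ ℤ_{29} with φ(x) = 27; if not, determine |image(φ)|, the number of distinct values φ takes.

11

Since 29 is prime, the nonzero elements of ℤ_{29} form a cyclic group of order 28.
As gcd(23, 28) = 1, raising to the 23rd power is a bijection on this group: if u^23 ≡ v^23 then (uv^{−1})^23 = 1, and the only element of order dividing gcd(23, 28) = 1 is 1, so u = v.
With φ(0) = 0 this makes φ injective on all of ℤ_{29}, hence bijective (finite equal-size domain and codomain). In particular φ is surjective.
Since φ is surjective, we find the preimage of 27. The inverse of x ↦ x^23 on (ℤ_{29})^× is x ↦ x^11, because 23·11 = 253 = 9·28 + 1 ≡ 1 (mod 28) and x^{28} = 1 for x ≠ 0 (Fermat). So φ⁻¹(27) = 27^11 mod 29.
Repeated squaring mod 29: 27^1 ≡ 27, 27^2 ≡ 27² = 729 ≡ 4, 27^4 ≡ 4² = 16, 27^8 ≡ 16² = 256 ≡ 24. Since 11 = 8 + 2 + 1, 27^11 ≡ 24·4·27: 24·4 = 96 ≡ 9, then 9·27 = 243 ≡ 11. So 27^11 ≡ 11 (mod 29).
Hence φ⁻¹(27) = 11.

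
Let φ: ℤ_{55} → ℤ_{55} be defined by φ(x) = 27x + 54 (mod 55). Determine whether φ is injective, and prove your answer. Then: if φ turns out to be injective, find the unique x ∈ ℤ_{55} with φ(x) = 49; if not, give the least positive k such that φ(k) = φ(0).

10

Recall that φ is injective when φ(s) = φ(t) forces s = t.
Suppose φ(s) = φ(t) in ℤ_{55}. Then 27s + 54 ≡ 27t + 54 (mod 55), thus 27(s − t) ≡ 0 (mod 55).
Since gcd(27, 55) = 1, 27 is invertible modulo 55, therefore s − t ≡ 0 (mod 55), i.e. s = t.
Therefore φ is injective.
We now compute 27⁻¹ mod 55 explicitly. Euclid's algorithm: 55 = 2·27 + 1; back-substituting gives 1 = 53·27 − 26·55, so 27⁻¹ ≡ 53 (mod 55).
Since φ is injective, we find φ⁻¹(49): we need 27x ≡ 49 − 54 ≡ 50 (mod 55). Using 27⁻¹ = 53: x ≡ 53·50 = 2650 = 48·55 + 10, so x = 10.
Check: φ(10) = 27·10 + 54 = 324 = 5·55 + 49 ≡ 49 (mod 55).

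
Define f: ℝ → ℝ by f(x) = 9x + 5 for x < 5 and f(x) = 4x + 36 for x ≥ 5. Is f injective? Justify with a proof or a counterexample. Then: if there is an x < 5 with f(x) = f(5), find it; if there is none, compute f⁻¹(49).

44/9

Both pieces are strictly increasing (slopes 9 and 4), so each is injective on its own interval.
The left piece maps (−∞, 5) onto (−∞, 50); the right piece maps [5, ∞) onto [56, ∞).
These images are disjoint, so no value is attained by both pieces. So f is injective.
Because the two images are disjoint, no x < 5 has f(x) = f(5), so we compute f⁻¹(49): 49 lies in (−∞, 50), so solve 9x + 5 = 49: x = (49 − 5)/9 = 44/9.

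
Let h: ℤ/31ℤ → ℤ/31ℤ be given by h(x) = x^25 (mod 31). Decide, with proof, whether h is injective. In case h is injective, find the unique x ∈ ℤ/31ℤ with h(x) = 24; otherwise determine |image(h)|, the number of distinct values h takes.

7

h(1) = 1^25 = 1.
h(2): Repeated squaring mod 31: 2^1 ≡ 2, 2^2 ≡ 2² = 4, 2^4 ≡ 4² = 16, 2^8 ≡ 16² = 256 ≡ 8, 2^16 ≡ 8² = 64 ≡ 2. Since 25 = 16 + 8 + 1, 2^25 ≡ 2·8·2: 2·8 = 16, then 16·2 = 32 ≡ 1. So 2^25 ≡ 1 (mod 31).
So h(1) = h(2) = 1 while 1 ≠ 2, hence h is not injective.
Since h is not injective, we determine |image(h)|. Computing x^25 mod 31 for each x (by repeated squaring, reducing mod 31 at every step), the values h(0), h(1), …, h(30) are: 0, 1, 1, 6, 1, 5, 6, 25, 1, 5, 5, 26, 6, 26, 25, 30, 1, 6, 5, 25, 5, 26, 26, 30, 6, 25, 26, 30, 25, 30, 30.
The distinct values are {0, 1, 5, 6, 25, 26, 30}; there are 7 of them.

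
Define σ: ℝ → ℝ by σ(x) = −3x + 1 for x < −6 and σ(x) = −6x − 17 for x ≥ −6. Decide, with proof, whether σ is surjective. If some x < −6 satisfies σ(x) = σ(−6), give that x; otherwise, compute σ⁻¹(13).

Both pieces are strictly decreasing (slopes −3 and −6), so each is injective on its own interval.
The left piece maps (−∞, −6) onto (19, ∞); the right piece maps [−6, ∞) onto (−∞, 19].
These images together cover ℝ, so σ is surjective.
Because the two images are disjoint, no x < −6 has σ(x) = σ(−6), so we compute σ⁻¹(13): 13 lies in (−∞, 19], so solve −6x − 17 = 13: x = (13 + 17)/(−6) = −5.

-5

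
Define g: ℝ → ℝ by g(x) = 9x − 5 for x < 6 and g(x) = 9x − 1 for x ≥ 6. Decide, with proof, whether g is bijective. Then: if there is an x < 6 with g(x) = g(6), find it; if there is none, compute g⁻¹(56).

Both pieces are strictly increasing (slopes 9 and 9), so each is injective on its own interval.
The left piece maps (−∞, 6) onto (−∞, 49); the right piece maps [6, ∞) onto [53, ∞).
The images leave a gap (49 has no preimage), so g is not surjective, hence not bijective.
Because the two images are disjoint, no x < 6 has g(x) = g(6), so we compute g⁻¹(56): 56 lies in [53, ∞), so solve 9x − 1 = 56: x = (56 + 1)/9 = 19/3.

19/3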